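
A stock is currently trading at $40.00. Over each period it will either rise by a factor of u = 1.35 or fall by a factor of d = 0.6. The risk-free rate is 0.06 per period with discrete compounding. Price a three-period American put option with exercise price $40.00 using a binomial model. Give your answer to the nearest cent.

Risk-neutral probability p = (1 + 0.06 − 0.6)/(1.35 − 0.6) = 0.4600/0.7500 = 0.6133
Terminal stock prices: S_uuu = 98.42, S_uud = 43.74, S_udd = 19.44, S_ddd = 8.64
Terminal payoffs (K − S): max(-58.42, 0) = 0, max(-3.74, 0) = 0, max(20.56, 0) = 20.56, max(31.36, 0) = 31.36
Node uu (S = 72.9): continuation = 1/1.06·[0.6133·0.0000 + 0.3867·0.0000] = 0.0000; exercise value = 0.0000 ≤ continuation, so V_uu = 0.0000
Node ud (S = 32.4): continuation = 1/1.06·[0.6133·0.0000 + 0.3867·20.5600] = 7.4999; exercise value = 7.6000 > continuation, so V_ud = 7.6000 (exercise)
Node dd (S = 14.4): continuation = 1/1.06·[0.6133·20.5600 + 0.3867·31.3600] = 23.3358; exercise value = 25.6000 > continuation, so V_dd = 25.6000 (exercise)
Node u (S = 54): continuation = 1/1.06·[0.6133·0.0000 + 0.3867·7.6000] = 2.7723; exercise value = 0.0000 ≤ continuation, so V_u = 2.7723
Node d (S = 24): continuation = 1/1.06·[0.6133·7.6000 + 0.3867·25.6000] = 13.7358; exercise value = 16.0000 > continuation, so V_d = 16.0000 (exercise)
Node 0 (S = 40): continuation = 1/1.06·[0.6133·2.7723 + 0.3867·16.0000] = 7.4406; exercise value = 0.0000 ≤ continuation, so V_0 = 7.4406

$7.44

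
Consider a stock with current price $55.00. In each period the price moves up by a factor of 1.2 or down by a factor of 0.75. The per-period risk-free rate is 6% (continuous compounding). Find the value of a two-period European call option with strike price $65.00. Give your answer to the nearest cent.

$6.05

Risk-neutral probability p = (e^0.06 − 0.75)/(1.2 − 0.75) = 0.3118/0.4500 = 0.6930
Terminal stock prices: S_uu = 79.2, S_ud = 49.5, S_dd = 30.94
Terminal payoffs (S − K): max(14.2, 0) = 14.2, max(-15.5, 0) = 0, max(-34.06, 0) = 0
Node u (S = 66): V_u = e^(−0.06)·[0.6930·14.2000 + 0.3070·0.0000] = 9.2671
Node d (S = 41.25): V_d = e^(−0.06)·[0.6930·0.0000 + 0.3070·0.0000] = 0.0000
Node 0 (S = 55): V_0 = e^(−0.06)·[0.6930·9.2671 + 0.3070·0.0000] = 6.0479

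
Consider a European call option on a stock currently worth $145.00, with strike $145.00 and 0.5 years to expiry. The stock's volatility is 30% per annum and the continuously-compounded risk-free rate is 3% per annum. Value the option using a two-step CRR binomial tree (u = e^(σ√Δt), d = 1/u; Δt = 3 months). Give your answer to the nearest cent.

CRR parameters: u = e^(σ√Δt) = e^(0.3·√0.25) = 1.1618, d = 1/u = 0.8607
Per-period rate: rΔt = 0.03·0.25 = 0.0075, so R = e^0.0075 = 1.0075
Risk-neutral probability p = (e^0.0075 − 0.8607)/(1.1618 − 0.8607) = 0.1468/0.3011 = 0.4876
Terminal stock prices: S_uu = 195.7, S_ud = 145, S_dd = 107.4
Terminal payoffs (S − K): max(50.73, 0) = 50.73, max(0, 0) = 0, max(-37.58, 0) = 0
Node u (S = 168.5): V_u = e^(−0.0075)·[0.4876·50.7295 + 0.5124·0.0000] = 24.5494
Node d (S = 124.8): V_d = e^(−0.0075)·[0.4876·0.0000 + 0.5124·0.0000] = 0.0000
Node 0 (S = 145): V_0 = e^(−0.0075)·[0.4876·24.5494 + 0.5124·0.0000] = 11.8801

$11.88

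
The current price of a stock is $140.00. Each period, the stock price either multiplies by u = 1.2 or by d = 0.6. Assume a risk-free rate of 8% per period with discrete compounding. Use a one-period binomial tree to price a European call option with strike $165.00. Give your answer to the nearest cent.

$2.22

Risk-neutral probability p = (1 + 0.08 − 0.6)/(1.2 − 0.6) = 0.4800/0.6000 = 0.8000
Terminal stock prices: S_u = 168, S_d = 84
Terminal payoffs (S − K): max(3, 0) = 3, max(-81, 0) = 0
Node 0 (S = 140): V_0 = 1/1.08·[0.8000·3.0000 + 0.2000·0.0000] = 2.2222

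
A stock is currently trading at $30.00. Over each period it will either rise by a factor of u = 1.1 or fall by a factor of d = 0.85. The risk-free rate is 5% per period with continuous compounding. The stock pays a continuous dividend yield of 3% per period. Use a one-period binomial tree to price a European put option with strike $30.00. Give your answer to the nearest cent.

$1.37

Per-period risk-free factor R = e^0.05 = 1.0513; dividend-adjusted growth = e^(0.05−0.03) = 1.0202.
Risk-neutral probability p = (1.0202 − 0.85)/(1.1 − 0.85) = 0.1702/0.2500 = 0.6808
Terminal stock prices: S_u = 33, S_d = 25.5
Terminal payoffs (K − S): max(-3, 0) = 0, max(4.5, 0) = 4.5
Node 0 (S = 30): V_0 = e^(−0.05)·[0.6808·0.0000 + 0.3192·4.5000] = 1.3663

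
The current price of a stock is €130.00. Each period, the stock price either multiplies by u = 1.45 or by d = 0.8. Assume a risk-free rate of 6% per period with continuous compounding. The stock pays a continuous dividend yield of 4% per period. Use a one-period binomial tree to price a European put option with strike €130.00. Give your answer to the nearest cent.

€16.19

Per-period risk-free factor R = e^0.06 = 1.0618; dividend-adjusted growth = e^(0.06−0.04) = 1.0202.
Risk-neutral probability p = (1.0202 − 0.8)/(1.45 − 0.8) = 0.2202/0.6500 = 0.3388
Terminal stock prices: S_u = 188.5, S_d = 104
Terminal payoffs (K − S): max(-58.5, 0) = 0, max(26, 0) = 26
Node 0 (S = 130): V_0 = e^(−0.06)·[0.3388·0.0000 + 0.6612·26.0000] = 16.1908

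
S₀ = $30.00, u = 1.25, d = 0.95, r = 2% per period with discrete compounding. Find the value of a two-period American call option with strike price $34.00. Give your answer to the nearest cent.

Risk-neutral probability p = (1 + 0.02 − 0.95)/(1.25 − 0.95) = 0.0700/0.3000 = 0.2333
Terminal stock prices: S_uu = 46.88, S_ud = 35.62, S_dd = 27.07
Terminal payoffs (S − K): max(12.88, 0) = 12.88, max(1.625, 0) = 1.625, max(-6.925, 0) = 0
Node u (S = 37.5): continuation = 1/1.02·[0.2333·12.8750 + 0.7667·1.6250] = 4.1667; exercise value = 3.5000 ≤ continuation, so V_u = 4.1667
Node d (S = 28.5): continuation = 1/1.02·[0.2333·1.6250 + 0.7667·0.0000] = 0.3717; exercise value = 0.0000 ≤ continuation, so V_d = 0.3717
Node 0 (S = 30): continuation = 1/1.02·[0.2333·4.1667 + 0.7667·0.3717] = 1.2326; exercise value = 0.0000 ≤ continuation, so V_0 = 1.2326

$1.23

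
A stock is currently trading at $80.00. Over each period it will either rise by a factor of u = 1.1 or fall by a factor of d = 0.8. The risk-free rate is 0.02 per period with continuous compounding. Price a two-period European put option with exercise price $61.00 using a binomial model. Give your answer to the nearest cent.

Risk-neutral probability p = (e^0.02 − 0.8)/(1.1 − 0.8) = 0.2202/0.3000 = 0.7340
Terminal stock prices: S_uu = 96.8, S_ud = 70.4, S_dd = 51.2
Terminal payoffs (K − S): max(-35.8, 0) = 0, max(-9.4, 0) = 0, max(9.8, 0) = 9.8
Node u (S = 88): V_u = e^(−0.02)·[0.7340·0.0000 + 0.2660·0.0000] = 0.0000
Node d (S = 64): V_d = e^(−0.02)·[0.7340·0.0000 + 0.2660·9.8000] = 2.5551
Node 0 (S = 80): V_0 = e^(−0.02)·[0.7340·0.0000 + 0.2660·2.5551] = 0.6662

$0.67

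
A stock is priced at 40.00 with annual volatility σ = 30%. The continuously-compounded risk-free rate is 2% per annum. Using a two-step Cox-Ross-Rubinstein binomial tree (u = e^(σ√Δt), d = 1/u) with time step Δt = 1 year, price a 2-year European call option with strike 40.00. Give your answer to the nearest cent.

6.65

CRR parameters: u = e^(σ√Δt) = e^(0.3·√1) = 1.3499, d = 1/u = 0.7408
Per-period rate: rΔt = 0.02·1 = 0.02, so R = e^0.02 = 1.0202
Risk-neutral probability p = (e^0.02 − 0.7408)/(1.3499 − 0.7408) = 0.2794/0.6090 = 0.4587
Terminal stock prices: S_uu = 72.88, S_ud = 40, S_dd = 21.95
Terminal payoffs (S − K): max(32.88, 0) = 32.88, max(0, 0) = 0, max(-18.05, 0) = 0
Node u (S = 53.99): V_u = e^(−0.02)·[0.4587·32.8848 + 0.5413·0.0000] = 14.7864
Node d (S = 29.63): V_d = e^(−0.02)·[0.4587·0.0000 + 0.5413·0.0000] = 0.0000
Node 0 (S = 40): V_0 = e^(−0.02)·[0.4587·14.7864 + 0.5413·0.0000] = 6.6486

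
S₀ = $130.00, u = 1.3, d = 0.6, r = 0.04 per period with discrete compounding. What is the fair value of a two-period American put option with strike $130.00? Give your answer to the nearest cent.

Risk-neutral probability p = (1 + 0.04 − 0.6)/(1.3 − 0.6) = 0.4400/0.7000 = 0.6286
Terminal stock prices: S_uu = 219.7, S_ud = 101.4, S_dd = 46.8
Terminal payoffs (K − S): max(-89.7, 0) = 0, max(28.6, 0) = 28.6, max(83.2, 0) = 83.2
Node u (S = 169): continuation = 1/1.04·[0.6286·0.0000 + 0.3714·28.6000] = 10.2143; exercise value = 0.0000 ≤ continuation, so V_u = 10.2143
Node d (S = 78): continuation = 1/1.04·[0.6286·28.6000 + 0.3714·83.2000] = 47.0000; exercise value = 52.0000 > continuation, so V_d = 52.0000 (exercise)
Node 0 (S = 130): continuation = 1/1.04·[0.6286·10.2143 + 0.3714·52.0000] = 24.7449; exercise value = 0.0000 ≤ continuation, so V_0 = 24.7449

$24.74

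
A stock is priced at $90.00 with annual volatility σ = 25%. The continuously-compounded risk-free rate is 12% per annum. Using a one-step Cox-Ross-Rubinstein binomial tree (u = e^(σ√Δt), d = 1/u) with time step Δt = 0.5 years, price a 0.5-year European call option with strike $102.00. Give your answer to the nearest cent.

$3.21

CRR parameters: u = e^(σ√Δt) = e^(0.25·√0.5) = 1.1934, d = 1/u = 0.8380
Per-period rate: rΔt = 0.12·0.5 = 0.06, so R = e^0.06 = 1.0618
Risk-neutral probability p = (e^0.06 − 0.8380)/(1.1934 − 0.8380) = 0.2239/0.3554 = 0.6299
Terminal stock prices: S_u = 107.4, S_d = 75.42
Terminal payoffs (S − K): max(5.403, 0) = 5.403, max(-26.58, 0) = 0
Node 0 (S = 90): V_0 = e^(−0.06)·[0.6299·5.4028 + 0.3701·0.0000] = 3.2051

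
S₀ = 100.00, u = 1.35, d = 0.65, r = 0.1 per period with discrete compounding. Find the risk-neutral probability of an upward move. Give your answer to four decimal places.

Risk-neutral probability p = (1 + 0.1 − 0.65)/(1.35 − 0.65) = 0.4500/0.7000 = 0.6429

p = 0.6429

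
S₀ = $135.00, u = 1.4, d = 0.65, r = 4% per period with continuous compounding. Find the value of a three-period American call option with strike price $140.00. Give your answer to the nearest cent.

Risk-neutral probability p = (e^0.04 − 0.65)/(1.4 − 0.65) = 0.3908/0.7500 = 0.5211
Terminal stock prices: S_uuu = 370.4, S_uud = 172, S_udd = 79.85, S_ddd = 37.07
Terminal payoffs (S − K): max(230.4, 0) = 230.4, max(31.99, 0) = 31.99, max(-60.15, 0) = 0, max(-102.9, 0) = 0
Node uu (S = 264.6): continuation = e^(−0.04)·[0.5211·230.4400 + 0.4789·31.9900] = 130.0895; exercise value = 124.6000 ≤ continuation, so V_uu = 130.0895
Node ud (S = 122.9): continuation = e^(−0.04)·[0.5211·31.9900 + 0.4789·0.0000] = 16.0158; exercise value = 0.0000 ≤ continuation, so V_ud = 16.0158
Node dd (S = 57.04): continuation = e^(−0.04)·[0.5211·0.0000 + 0.4789·0.0000] = 0.0000; exercise value = 0.0000 ≤ continuation, so V_dd = 0.0000
Node u (S = 189): continuation = e^(−0.04)·[0.5211·130.0895 + 0.4789·16.0158] = 72.4987; exercise value = 49.0000 ≤ continuation, so V_u = 72.4987
Node d (S = 87.75): continuation = e^(−0.04)·[0.5211·16.0158 + 0.4789·0.0000] = 8.0183; exercise value = 0.0000 ≤ continuation, so V_d = 8.0183
Node 0 (S = 135): continuation = e^(−0.04)·[0.5211·72.4987 + 0.4789·8.0183] = 39.9859; exercise value = 0.0000 ≤ continuation, so V_0 = 39.9859

$39.99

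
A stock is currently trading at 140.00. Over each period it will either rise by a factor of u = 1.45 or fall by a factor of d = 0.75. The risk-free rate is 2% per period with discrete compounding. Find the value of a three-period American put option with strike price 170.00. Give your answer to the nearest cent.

Risk-neutral probability p = (1 + 0.02 − 0.75)/(1.45 − 0.75) = 0.2700/0.7000 = 0.3857
Terminal stock prices: S_uuu = 426.8, S_uud = 220.8, S_udd = 114.2, S_ddd = 59.06
Terminal payoffs (K − S): max(-256.8, 0) = 0, max(-50.76, 0) = 0, max(55.81, 0) = 55.81, max(110.9, 0) = 110.9
Node uu (S = 294.4): continuation = 1/1.02·[0.3857·0.0000 + 0.6143·0.0000] = 0.0000; exercise value = 0.0000 ≤ continuation, so V_uu = 0.0000
Node ud (S = 152.2): continuation = 1/1.02·[0.3857·0.0000 + 0.6143·55.8125] = 33.6126; exercise value = 17.7500 ≤ continuation, so V_ud = 33.6126
Node dd (S = 78.75): continuation = 1/1.02·[0.3857·55.8125 + 0.6143·110.9375] = 87.9167; exercise value = 91.2500 > continuation, so V_dd = 91.2500 (exercise)
Node u (S = 203): continuation = 1/1.02·[0.3857·0.0000 + 0.6143·33.6126] = 20.2429; exercise value = 0.0000 ≤ continuation, so V_u = 20.2429
Node d (S = 105): continuation = 1/1.02·[0.3857·33.6126 + 0.6143·91.2500] = 67.6651; exercise value = 65.0000 ≤ continuation, so V_d = 67.6651
Node 0 (S = 140): continuation = 1/1.02·[0.3857·20.2429 + 0.6143·67.6651] = 48.4056; exercise value = 30.0000 ≤ continuation, so V_0 = 48.4056

48.41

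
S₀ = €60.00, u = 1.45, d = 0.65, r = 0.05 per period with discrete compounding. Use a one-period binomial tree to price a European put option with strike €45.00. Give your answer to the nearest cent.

€2.86

Risk-neutral probability p = (1 + 0.05 − 0.65)/(1.45 − 0.65) = 0.4000/0.8000 = 0.5000
Terminal stock prices: S_u = 87, S_d = 39
Terminal payoffs (K − S): max(-42, 0) = 0, max(6, 0) = 6
Node 0 (S = 60): V_0 = 1/1.05·[0.5000·0.0000 + 0.5000·6.0000] = 2.8571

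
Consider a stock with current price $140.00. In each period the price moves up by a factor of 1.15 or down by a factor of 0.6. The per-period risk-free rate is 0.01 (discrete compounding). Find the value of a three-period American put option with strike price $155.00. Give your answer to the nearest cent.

$34.79

Risk-neutral probability p = (1 + 0.01 − 0.6)/(1.15 − 0.6) = 0.4100/0.5500 = 0.7455
Terminal stock prices: S_uuu = 212.9, S_uud = 111.1, S_udd = 57.96, S_ddd = 30.24
Terminal payoffs (K − S): max(-57.92, 0) = 0, max(43.91, 0) = 43.91, max(97.04, 0) = 97.04, max(124.8, 0) = 124.8
Node uu (S = 185.1): continuation = 1/1.01·[0.7455·0.0000 + 0.2545·43.9100] = 11.0664; exercise value = 0.0000 ≤ continuation, so V_uu = 11.0664
Node ud (S = 96.6): continuation = 1/1.01·[0.7455·43.9100 + 0.2545·97.0400] = 56.8653; exercise value = 58.4000 > continuation, so V_ud = 58.4000 (exercise)
Node dd (S = 50.4): continuation = 1/1.01·[0.7455·97.0400 + 0.2545·124.7600] = 103.0653; exercise value = 104.6000 > continuation, so V_dd = 104.6000 (exercise)
Node u (S = 161): continuation = 1/1.01·[0.7455·11.0664 + 0.2545·58.4000] = 22.8861; exercise value = 0.0000 ≤ continuation, so V_u = 22.8861
Node d (S = 84): continuation = 1/1.01·[0.7455·58.4000 + 0.2545·104.6000] = 69.4653; exercise value = 71.0000 > continuation, so V_d = 71.0000 (exercise)
Node 0 (S = 140): continuation = 1/1.01·[0.7455·22.8861 + 0.2545·71.0000] = 34.7854; exercise value = 15.0000 ≤ continuation, so V_0 = 34.7854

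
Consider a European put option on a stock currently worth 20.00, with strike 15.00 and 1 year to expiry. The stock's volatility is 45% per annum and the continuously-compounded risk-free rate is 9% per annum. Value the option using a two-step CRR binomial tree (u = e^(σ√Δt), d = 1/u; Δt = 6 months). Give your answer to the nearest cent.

1.04

CRR parameters: u = e^(σ√Δt) = e^(0.45·√0.5) = 1.3746, d = 1/u = 0.7275
Per-period rate: rΔt = 0.09·0.5 = 0.045, so R = e^0.045 = 1.0460
Risk-neutral probability p = (e^0.045 − 0.7275)/(1.3746 − 0.7275) = 0.3186/0.6472 = 0.4922
Terminal stock prices: S_uu = 37.79, S_ud = 20, S_dd = 10.58
Terminal payoffs (K − S): max(-22.79, 0) = 0, max(-5, 0) = 0, max(4.416, 0) = 4.416
Node u (S = 27.49): V_u = e^(−0.045)·[0.4922·0.0000 + 0.5078·0.0000] = 0.0000
Node d (S = 14.55): V_d = e^(−0.045)·[0.4922·0.0000 + 0.5078·4.4161] = 2.1437
Node 0 (S = 20): V_0 = e^(−0.045)·[0.4922·0.0000 + 0.5078·2.1437] = 1.0406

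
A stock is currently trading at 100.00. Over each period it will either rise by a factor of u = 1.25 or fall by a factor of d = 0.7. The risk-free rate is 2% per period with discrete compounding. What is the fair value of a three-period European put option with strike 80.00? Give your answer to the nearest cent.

8.54

Risk-neutral probability p = (1 + 0.02 − 0.7)/(1.25 − 0.7) = 0.3200/0.5500 = 0.5818
Terminal stock prices: S_uuu = 195.3, S_uud = 109.4, S_udd = 61.25, S_ddd = 34.3
Terminal payoffs (K − S): max(-115.3, 0) = 0, max(-29.38, 0) = 0, max(18.75, 0) = 18.75, max(45.7, 0) = 45.7
Node uu (S = 156.2): V_uu = 1/1.02·[0.5818·0.0000 + 0.4182·0.0000] = 0.0000
Node ud (S = 87.5): V_ud = 1/1.02·[0.5818·0.0000 + 0.4182·18.7500] = 7.6872
Node dd (S = 49): V_dd = 1/1.02·[0.5818·18.7500 + 0.4182·45.7000] = 29.4314
Node u (S = 125): V_u = 1/1.02·[0.5818·0.0000 + 0.4182·7.6872] = 3.1516
Node d (S = 70): V_d = 1/1.02·[0.5818·7.6872 + 0.4182·29.4314] = 16.4512
Node 0 (S = 100): V_0 = 1/1.02·[0.5818·3.1516 + 0.4182·16.4512] = 8.5424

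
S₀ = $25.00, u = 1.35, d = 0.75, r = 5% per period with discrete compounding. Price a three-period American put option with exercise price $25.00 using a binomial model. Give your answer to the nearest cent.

$3.78

Risk-neutral probability p = (1 + 0.05 − 0.75)/(1.35 − 0.75) = 0.3000/0.6000 = 0.5000
Terminal stock prices: S_uuu = 61.51, S_uud = 34.17, S_udd = 18.98, S_ddd = 10.55
Terminal payoffs (K − S): max(-36.51, 0) = 0, max(-9.172, 0) = 0, max(6.016, 0) = 6.016, max(14.45, 0) = 14.45
Node uu (S = 45.56): continuation = 1/1.05·[0.5000·0.0000 + 0.5000·0.0000] = 0.0000; exercise value = 0.0000 ≤ continuation, so V_uu = 0.0000
Node ud (S = 25.31): continuation = 1/1.05·[0.5000·0.0000 + 0.5000·6.0156] = 2.8646; exercise value = 0.0000 ≤ continuation, so V_ud = 2.8646
Node dd (S = 14.06): continuation = 1/1.05·[0.5000·6.0156 + 0.5000·14.4531] = 9.7470; exercise value = 10.9375 > continuation, so V_dd = 10.9375 (exercise)
Node u (S = 33.75): continuation = 1/1.05·[0.5000·0.0000 + 0.5000·2.8646] = 1.3641; exercise value = 0.0000 ≤ continuation, so V_u = 1.3641
Node d (S = 18.75): continuation = 1/1.05·[0.5000·2.8646 + 0.5000·10.9375] = 6.5724; exercise value = 6.2500 ≤ continuation, so V_d = 6.5724
Node 0 (S = 25): continuation = 1/1.05·[0.5000·1.3641 + 0.5000·6.5724] = 3.7793; exercise value = 0.0000 ≤ continuation, so V_0 = 3.7793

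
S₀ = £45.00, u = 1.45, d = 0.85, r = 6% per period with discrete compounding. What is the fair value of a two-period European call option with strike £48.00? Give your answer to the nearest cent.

£8.10

Risk-neutral probability p = (1 + 0.06 − 0.85)/(1.45 − 0.85) = 0.2100/0.6000 = 0.3500
Terminal stock prices: S_uu = 94.61, S_ud = 55.46, S_dd = 32.51
Terminal payoffs (S − K): max(46.61, 0) = 46.61, max(7.462, 0) = 7.462, max(-15.49, 0) = 0
Node u (S = 65.25): V_u = 1/1.06·[0.3500·46.6125 + 0.6500·7.4625] = 19.9670
Node d (S = 38.25): V_d = 1/1.06·[0.3500·7.4625 + 0.6500·0.0000] = 2.4640
Node 0 (S = 45): V_0 = 1/1.06·[0.3500·19.9670 + 0.6500·2.4640] = 8.1038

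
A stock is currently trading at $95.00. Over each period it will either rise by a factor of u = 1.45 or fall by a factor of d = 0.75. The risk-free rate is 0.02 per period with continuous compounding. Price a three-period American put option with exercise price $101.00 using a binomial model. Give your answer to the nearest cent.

$23.67

Risk-neutral probability p = (e^0.02 − 0.75)/(1.45 − 0.75) = 0.2702/0.7000 = 0.3860
Terminal stock prices: S_uuu = 289.6, S_uud = 149.8, S_udd = 77.48, S_ddd = 40.08
Terminal payoffs (K − S): max(-188.6, 0) = 0, max(-48.8, 0) = 0, max(23.52, 0) = 23.52, max(60.92, 0) = 60.92
Node uu (S = 199.7): continuation = e^(−0.02)·[0.3860·0.0000 + 0.6140·0.0000] = 0.0000; exercise value = 0.0000 ≤ continuation, so V_uu = 0.0000
Node ud (S = 103.3): continuation = e^(−0.02)·[0.3860·0.0000 + 0.6140·23.5156] = 14.1526; exercise value = 0.0000 ≤ continuation, so V_ud = 14.1526
Node dd (S = 53.44): continuation = e^(−0.02)·[0.3860·23.5156 + 0.6140·60.9219] = 45.5626; exercise value = 47.5625 > continuation, so V_dd = 47.5625 (exercise)
Node u (S = 137.8): continuation = e^(−0.02)·[0.3860·0.0000 + 0.6140·14.1526] = 8.5176; exercise value = 0.0000 ≤ continuation, so V_u = 8.5176
Node d (S = 71.25): continuation = e^(−0.02)·[0.3860·14.1526 + 0.6140·47.5625] = 33.9798; exercise value = 29.7500 ≤ continuation, so V_d = 33.9798
Node 0 (S = 95): continuation = e^(−0.02)·[0.3860·8.5176 + 0.6140·33.9798] = 23.6731; exercise value = 6.0000 ≤ continuation, so V_0 = 23.6731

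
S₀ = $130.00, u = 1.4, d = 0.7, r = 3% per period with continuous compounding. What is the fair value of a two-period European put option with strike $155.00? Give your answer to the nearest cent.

$36.92

Risk-neutral probability p = (e^0.03 − 0.7)/(1.4 − 0.7) = 0.3305/0.7000 = 0.4721
Terminal stock prices: S_uu = 254.8, S_ud = 127.4, S_dd = 63.7
Terminal payoffs (K − S): max(-99.8, 0) = 0, max(27.6, 0) = 27.6, max(91.3, 0) = 91.3
Node u (S = 182): V_u = e^(−0.03)·[0.4721·0.0000 + 0.5279·27.6000] = 14.1400
Node d (S = 91): V_d = e^(−0.03)·[0.4721·27.6000 + 0.5279·91.3000] = 59.4191
Node 0 (S = 130): V_0 = e^(−0.03)·[0.4721·14.1400 + 0.5279·59.4191] = 36.9195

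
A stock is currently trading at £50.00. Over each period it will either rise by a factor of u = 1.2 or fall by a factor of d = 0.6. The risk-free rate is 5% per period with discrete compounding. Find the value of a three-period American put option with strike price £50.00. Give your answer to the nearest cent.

£7.97

Risk-neutral probability p = (1 + 0.05 − 0.6)/(1.2 − 0.6) = 0.4500/0.6000 = 0.7500
Terminal stock prices: S_uuu = 86.4, S_uud = 43.2, S_udd = 21.6, S_ddd = 10.8
Terminal payoffs (K − S): max(-36.4, 0) = 0, max(6.8, 0) = 6.8, max(28.4, 0) = 28.4, max(39.2, 0) = 39.2
Node uu (S = 72): continuation = 1/1.05·[0.7500·0.0000 + 0.2500·6.8000] = 1.6190; exercise value = 0.0000 ≤ continuation, so V_uu = 1.6190
Node ud (S = 36): continuation = 1/1.05·[0.7500·6.8000 + 0.2500·28.4000] = 11.6190; exercise value = 14.0000 > continuation, so V_ud = 14.0000 (exercise)
Node dd (S = 18): continuation = 1/1.05·[0.7500·28.4000 + 0.2500·39.2000] = 29.6190; exercise value = 32.0000 > continuation, so V_dd = 32.0000 (exercise)
Node u (S = 60): continuation = 1/1.05·[0.7500·1.6190 + 0.2500·14.0000] = 4.4898; exercise value = 0.0000 ≤ continuation, so V_u = 4.4898
Node d (S = 30): continuation = 1/1.05·[0.7500·14.0000 + 0.2500·32.0000] = 17.6190; exercise value = 20.0000 > continuation, so V_d = 20.0000 (exercise)
Node 0 (S = 50): continuation = 1/1.05·[0.7500·4.4898 + 0.2500·20.0000] = 7.9689; exercise value = 0.0000 ≤ continuation, so V_0 = 7.9689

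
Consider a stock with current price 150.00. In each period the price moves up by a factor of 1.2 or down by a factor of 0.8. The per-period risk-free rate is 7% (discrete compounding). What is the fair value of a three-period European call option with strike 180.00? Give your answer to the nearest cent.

Risk-neutral probability p = (1 + 0.07 − 0.8)/(1.2 − 0.8) = 0.2700/0.4000 = 0.6750
Terminal stock prices: S_uuu = 259.2, S_uud = 172.8, S_udd = 115.2, S_ddd = 76.8
Terminal payoffs (S − K): max(79.2, 0) = 79.2, max(-7.2, 0) = 0, max(-64.8, 0) = 0, max(-103.2, 0) = 0
Node uu (S = 216): V_uu = 1/1.07·[0.6750·79.2000 + 0.3250·0.0000] = 49.9626
Node ud (S = 144): V_ud = 1/1.07·[0.6750·0.0000 + 0.3250·0.0000] = 0.0000
Node dd (S = 96): V_dd = 1/1.07·[0.6750·0.0000 + 0.3250·0.0000] = 0.0000
Node u (S = 180): V_u = 1/1.07·[0.6750·49.9626 + 0.3250·0.0000] = 31.5185
Node d (S = 120): V_d = 1/1.07·[0.6750·0.0000 + 0.3250·0.0000] = 0.0000
Node 0 (S = 150): V_0 = 1/1.07·[0.6750·31.5185 + 0.3250·0.0000] = 19.8831

19.88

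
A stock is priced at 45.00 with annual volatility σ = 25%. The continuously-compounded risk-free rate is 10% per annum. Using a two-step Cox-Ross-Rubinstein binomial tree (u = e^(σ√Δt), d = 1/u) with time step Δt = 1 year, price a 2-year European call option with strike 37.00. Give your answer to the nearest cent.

CRR parameters: u = e^(σ√Δt) = e^(0.25·√1) = 1.2840, d = 1/u = 0.7788
Per-period rate: rΔt = 0.1·1 = 0.1, so R = e^0.1 = 1.1052
Risk-neutral probability p = (e^0.1 − 0.7788)/(1.2840 − 0.7788) = 0.3264/0.5052 = 0.6460
Terminal stock prices: S_uu = 74.19, S_ud = 45, S_dd = 27.29
Terminal payoffs (S − K): max(37.19, 0) = 37.19, max(8, 0) = 8, max(-9.706, 0) = 0
Node u (S = 57.78): V_u = e^(−0.1)·[0.6460·37.1925 + 0.3540·8.0000] = 24.3022
Node d (S = 35.05): V_d = e^(−0.1)·[0.6460·8.0000 + 0.3540·0.0000] = 4.6761
Node 0 (S = 45): V_0 = e^(−0.1)·[0.6460·24.3022 + 0.3540·4.6761] = 15.7029

15.70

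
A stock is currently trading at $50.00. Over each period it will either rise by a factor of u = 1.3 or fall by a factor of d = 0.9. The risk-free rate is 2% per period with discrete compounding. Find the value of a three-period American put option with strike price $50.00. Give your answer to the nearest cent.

Risk-neutral probability p = (1 + 0.02 − 0.9)/(1.3 − 0.9) = 0.1200/0.4000 = 0.3000
Terminal stock prices: S_uuu = 109.9, S_uud = 76.05, S_udd = 52.65, S_ddd = 36.45
Terminal payoffs (K − S): max(-59.85, 0) = 0, max(-26.05, 0) = 0, max(-2.65, 0) = 0, max(13.55, 0) = 13.55
Node uu (S = 84.5): continuation = 1/1.02·[0.3000·0.0000 + 0.7000·0.0000] = 0.0000; exercise value = 0.0000 ≤ continuation, so V_uu = 0.0000
Node ud (S = 58.5): continuation = 1/1.02·[0.3000·0.0000 + 0.7000·0.0000] = 0.0000; exercise value = 0.0000 ≤ continuation, so V_ud = 0.0000
Node dd (S = 40.5): continuation = 1/1.02·[0.3000·0.0000 + 0.7000·13.5500] = 9.2990; exercise value = 9.5000 > continuation, so V_dd = 9.5000 (exercise)
Node u (S = 65): continuation = 1/1.02·[0.3000·0.0000 + 0.7000·0.0000] = 0.0000; exercise value = 0.0000 ≤ continuation, so V_u = 0.0000
Node d (S = 45): continuation = 1/1.02·[0.3000·0.0000 + 0.7000·9.5000] = 6.5196; exercise value = 5.0000 ≤ continuation, so V_d = 6.5196
Node 0 (S = 50): continuation = 1/1.02·[0.3000·0.0000 + 0.7000·6.5196] = 4.4742; exercise value = 0.0000 ≤ continuation, so V_0 = 4.4742

$4.47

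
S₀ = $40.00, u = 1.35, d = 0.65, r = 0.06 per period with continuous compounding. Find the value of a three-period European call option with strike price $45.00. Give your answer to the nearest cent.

$9.94

Risk-neutral probability p = (e^0.06 − 0.65)/(1.35 − 0.65) = 0.4118/0.7000 = 0.5883
Terminal stock prices: S_uuu = 98.42, S_uud = 47.39, S_udd = 22.82, S_ddd = 10.98
Terminal payoffs (S − K): max(53.42, 0) = 53.42, max(2.385, 0) = 2.385, max(-22.18, 0) = 0, max(-34.02, 0) = 0
Node uu (S = 72.9): V_uu = e^(−0.06)·[0.5883·53.4150 + 0.4117·2.3850] = 30.5206
Node ud (S = 35.1): V_ud = e^(−0.06)·[0.5883·2.3850 + 0.4117·0.0000] = 1.3215
Node dd (S = 16.9): V_dd = e^(−0.06)·[0.5883·0.0000 + 0.4117·0.0000] = 0.0000
Node u (S = 54): V_u = e^(−0.06)·[0.5883·30.5206 + 0.4117·1.3215] = 17.4230
Node d (S = 26): V_d = e^(−0.06)·[0.5883·1.3215 + 0.4117·0.0000] = 0.7322
Node 0 (S = 40): V_0 = e^(−0.06)·[0.5883·17.4230 + 0.4117·0.7322] = 9.9375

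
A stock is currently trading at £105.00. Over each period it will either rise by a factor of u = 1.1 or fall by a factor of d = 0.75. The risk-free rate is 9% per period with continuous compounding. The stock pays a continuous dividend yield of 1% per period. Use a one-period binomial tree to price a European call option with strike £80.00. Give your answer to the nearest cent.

Per-period risk-free factor R = e^0.09 = 1.0942; dividend-adjusted growth = e^(0.09−0.01) = 1.0833.
Risk-neutral probability p = (1.0833 − 0.75)/(1.1 − 0.75) = 0.3333/0.3500 = 0.9522
Terminal stock prices: S_u = 115.5, S_d = 78.75
Terminal payoffs (S − K): max(35.5, 0) = 35.5, max(-1.25, 0) = 0
Node 0 (S = 105): V_0 = e^(−0.09)·[0.9522·35.5000 + 0.0478·0.0000] = 30.8953

£30.90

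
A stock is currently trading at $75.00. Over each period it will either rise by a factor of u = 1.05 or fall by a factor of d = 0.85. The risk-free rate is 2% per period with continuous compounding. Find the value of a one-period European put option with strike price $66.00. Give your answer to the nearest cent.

$0.33

Risk-neutral probability p = (e^0.02 − 0.85)/(1.05 − 0.85) = 0.1702/0.2000 = 0.8510
Terminal stock prices: S_u = 78.75, S_d = 63.75
Terminal payoffs (K − S): max(-12.75, 0) = 0, max(2.25, 0) = 2.25
Node 0 (S = 75): V_0 = e^(−0.02)·[0.8510·0.0000 + 0.1490·2.2500] = 0.3286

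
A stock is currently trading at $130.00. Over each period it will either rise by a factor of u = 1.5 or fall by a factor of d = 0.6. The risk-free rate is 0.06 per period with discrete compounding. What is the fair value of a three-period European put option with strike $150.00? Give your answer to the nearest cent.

$36.52

Risk-neutral probability p = (1 + 0.06 − 0.6)/(1.5 − 0.6) = 0.4600/0.9000 = 0.5111
Terminal stock prices: S_uuu = 438.8, S_uud = 175.5, S_udd = 70.2, S_ddd = 28.08
Terminal payoffs (K − S): max(-288.8, 0) = 0, max(-25.5, 0) = 0, max(79.8, 0) = 79.8, max(121.9, 0) = 121.9
Node uu (S = 292.5): V_uu = 1/1.06·[0.5111·0.0000 + 0.4889·0.0000] = 0.0000
Node ud (S = 117): V_ud = 1/1.06·[0.5111·0.0000 + 0.4889·79.8000] = 36.8050
Node dd (S = 46.8): V_dd = 1/1.06·[0.5111·79.8000 + 0.4889·121.9200] = 94.7094
Node u (S = 195): V_u = 1/1.06·[0.5111·0.0000 + 0.4889·36.8050] = 16.9751
Node d (S = 78): V_d = 1/1.06·[0.5111·36.8050 + 0.4889·94.7094] = 61.4282
Node 0 (S = 130): V_0 = 1/1.06·[0.5111·16.9751 + 0.4889·61.4282] = 36.5167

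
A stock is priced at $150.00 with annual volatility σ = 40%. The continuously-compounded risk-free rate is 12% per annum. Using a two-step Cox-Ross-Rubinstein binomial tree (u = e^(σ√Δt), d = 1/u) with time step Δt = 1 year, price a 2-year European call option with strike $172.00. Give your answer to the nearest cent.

CRR parameters: u = e^(σ√Δt) = e^(0.4·√1) = 1.4918, d = 1/u = 0.6703
Per-period rate: rΔt = 0.12·1 = 0.12, so R = e^0.12 = 1.1275
Risk-neutral probability p = (e^0.12 − 0.6703)/(1.4918 − 0.6703) = 0.4572/0.8215 = 0.5565
Terminal stock prices: S_uu = 333.8, S_ud = 150, S_dd = 67.4
Terminal payoffs (S − K): max(161.8, 0) = 161.8, max(-22, 0) = 0, max(-104.6, 0) = 0
Node u (S = 223.8): V_u = e^(−0.12)·[0.5565·161.8311 + 0.4435·0.0000] = 79.8768
Node d (S = 100.5): V_d = e^(−0.12)·[0.5565·0.0000 + 0.4435·0.0000] = 0.0000
Node 0 (S = 150): V_0 = e^(−0.12)·[0.5565·79.8768 + 0.4435·0.0000] = 39.4257

$39.43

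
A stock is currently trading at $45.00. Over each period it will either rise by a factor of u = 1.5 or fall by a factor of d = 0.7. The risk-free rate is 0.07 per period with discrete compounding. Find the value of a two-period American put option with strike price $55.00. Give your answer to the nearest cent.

$13.49

Risk-neutral probability p = (1 + 0.07 − 0.7)/(1.5 − 0.7) = 0.3700/0.8000 = 0.4625
Terminal stock prices: S_uu = 101.2, S_ud = 47.25, S_dd = 22.05
Terminal payoffs (K − S): max(-46.25, 0) = 0, max(7.75, 0) = 7.75, max(32.95, 0) = 32.95
Node u (S = 67.5): continuation = 1/1.07·[0.4625·0.0000 + 0.5375·7.7500] = 3.8931; exercise value = 0.0000 ≤ continuation, so V_u = 3.8931
Node d (S = 31.5): continuation = 1/1.07·[0.4625·7.7500 + 0.5375·32.9500] = 19.9019; exercise value = 23.5000 > continuation, so V_d = 23.5000 (exercise)
Node 0 (S = 45): continuation = 1/1.07·[0.4625·3.8931 + 0.5375·23.5000] = 13.4877; exercise value = 10.0000 ≤ continuation, so V_0 = 13.4877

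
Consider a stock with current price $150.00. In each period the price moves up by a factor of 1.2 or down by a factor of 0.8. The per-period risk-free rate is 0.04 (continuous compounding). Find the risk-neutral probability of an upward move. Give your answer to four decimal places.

p = 0.6020

Risk-neutral probability p = (e^0.04 − 0.8)/(1.2 − 0.8) = 0.2408/0.4000 = 0.6020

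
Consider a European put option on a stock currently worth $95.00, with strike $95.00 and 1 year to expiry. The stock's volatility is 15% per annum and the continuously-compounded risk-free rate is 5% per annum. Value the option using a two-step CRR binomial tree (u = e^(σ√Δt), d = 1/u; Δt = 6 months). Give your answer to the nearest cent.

CRR parameters: u = e^(σ√Δt) = e^(0.15·√0.5) = 1.1119, d = 1/u = 0.8994
Per-period rate: rΔt = 0.05·0.5 = 0.025, so R = e^0.025 = 1.0253
Risk-neutral probability p = (e^0.025 − 0.8994)/(1.1119 − 0.8994) = 0.1259/0.2125 = 0.5926
Terminal stock prices: S_uu = 117.4, S_ud = 95, S_dd = 76.84
Terminal payoffs (K − S): max(-22.45, 0) = 0, max(0, 0) = 0, max(18.16, 0) = 18.16
Node u (S = 105.6): V_u = e^(−0.025)·[0.5926·0.0000 + 0.4074·0.0000] = 0.0000
Node d (S = 85.44): V_d = e^(−0.025)·[0.5926·0.0000 + 0.4074·18.1585] = 7.2147
Node 0 (S = 95): V_0 = e^(−0.025)·[0.5926·0.0000 + 0.4074·7.2147] = 2.8666

$2.87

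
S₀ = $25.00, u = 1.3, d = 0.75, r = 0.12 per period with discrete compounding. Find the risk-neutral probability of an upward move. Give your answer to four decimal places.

p = 0.6727

Risk-neutral probability p = (1 + 0.12 − 0.75)/(1.3 − 0.75) = 0.3700/0.5500 = 0.6727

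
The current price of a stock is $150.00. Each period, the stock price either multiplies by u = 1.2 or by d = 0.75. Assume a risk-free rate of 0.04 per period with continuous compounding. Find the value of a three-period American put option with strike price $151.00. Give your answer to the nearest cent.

$16.65

Risk-neutral probability p = (e^0.04 − 0.75)/(1.2 − 0.75) = 0.2908/0.4500 = 0.6462
Terminal stock prices: S_uuu = 259.2, S_uud = 162, S_udd = 101.2, S_ddd = 63.28
Terminal payoffs (K − S): max(-108.2, 0) = 0, max(-11, 0) = 0, max(49.75, 0) = 49.75, max(87.72, 0) = 87.72
Node uu (S = 216): continuation = e^(−0.04)·[0.6462·0.0000 + 0.3538·0.0000] = 0.0000; exercise value = 0.0000 ≤ continuation, so V_uu = 0.0000
Node ud (S = 135): continuation = e^(−0.04)·[0.6462·0.0000 + 0.3538·49.7500] = 16.9092; exercise value = 16.0000 ≤ continuation, so V_ud = 16.9092
Node dd (S = 84.38): continuation = e^(−0.04)·[0.6462·49.7500 + 0.3538·87.7188] = 60.7042; exercise value = 66.6250 > continuation, so V_dd = 66.6250 (exercise)
Node u (S = 180): continuation = e^(−0.04)·[0.6462·0.0000 + 0.3538·16.9092] = 5.7471; exercise value = 0.0000 ≤ continuation, so V_u = 5.7471
Node d (S = 112.5): continuation = e^(−0.04)·[0.6462·16.9092 + 0.3538·66.6250] = 33.1437; exercise value = 38.5000 > continuation, so V_d = 38.5000 (exercise)
Node 0 (S = 150): continuation = e^(−0.04)·[0.6462·5.7471 + 0.3538·38.5000] = 16.6539; exercise value = 1.0000 ≤ continuation, so V_0 = 16.6539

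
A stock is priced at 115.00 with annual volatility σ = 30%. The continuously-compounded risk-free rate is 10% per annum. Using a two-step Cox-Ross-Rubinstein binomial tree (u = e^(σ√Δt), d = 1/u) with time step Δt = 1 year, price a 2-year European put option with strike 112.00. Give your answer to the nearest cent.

6.46

CRR parameters: u = e^(σ√Δt) = e^(0.3·√1) = 1.3499, d = 1/u = 0.7408
Per-period rate: rΔt = 0.1·1 = 0.1, so R = e^0.1 = 1.1052
Risk-neutral probability p = (e^0.1 − 0.7408)/(1.3499 − 0.7408) = 0.3644/0.6090 = 0.5982
Terminal stock prices: S_uu = 209.5, S_ud = 115, S_dd = 63.11
Terminal payoffs (K − S): max(-97.54, 0) = 0, max(-3, 0) = 0, max(48.89, 0) = 48.89
Node u (S = 155.2): V_u = e^(−0.1)·[0.5982·0.0000 + 0.4018·0.0000] = 0.0000
Node d (S = 85.19): V_d = e^(−0.1)·[0.5982·0.0000 + 0.4018·48.8867] = 17.7716
Node 0 (S = 115): V_0 = e^(−0.1)·[0.5982·0.0000 + 0.4018·17.7716] = 6.4605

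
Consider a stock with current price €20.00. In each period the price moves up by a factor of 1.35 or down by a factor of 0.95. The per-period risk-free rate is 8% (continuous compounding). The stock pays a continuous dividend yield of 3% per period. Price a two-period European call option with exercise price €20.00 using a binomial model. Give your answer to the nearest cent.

Per-period risk-free factor R = e^0.08 = 1.0833; dividend-adjusted growth = e^(0.08−0.03) = 1.0513.
Risk-neutral probability p = (1.0513 − 0.95)/(1.35 − 0.95) = 0.1013/0.4000 = 0.2532
Terminal stock prices: S_uu = 36.45, S_ud = 25.65, S_dd = 18.05
Terminal payoffs (S − K): max(16.45, 0) = 16.45, max(5.65, 0) = 5.65, max(-1.95, 0) = 0
Node u (S = 27): V_u = e^(−0.08)·[0.2532·16.4500 + 0.7468·5.6500] = 7.7397
Node d (S = 19): V_d = e^(−0.08)·[0.2532·5.6500 + 0.7468·0.0000] = 1.3205
Node 0 (S = 20): V_0 = e^(−0.08)·[0.2532·7.7397 + 0.7468·1.3205] = 2.7192

€2.72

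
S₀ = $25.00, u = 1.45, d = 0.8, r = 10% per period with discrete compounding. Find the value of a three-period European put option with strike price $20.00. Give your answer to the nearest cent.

Risk-neutral probability p = (1 + 0.1 − 0.8)/(1.45 − 0.8) = 0.3000/0.6500 = 0.4615
Terminal stock prices: S_uuu = 76.22, S_uud = 42.05, S_udd = 23.2, S_ddd = 12.8
Terminal payoffs (K − S): max(-56.22, 0) = 0, max(-22.05, 0) = 0, max(-3.2, 0) = 0, max(7.2, 0) = 7.2
Node uu (S = 52.56): V_uu = 1/1.1·[0.4615·0.0000 + 0.5385·0.0000] = 0.0000
Node ud (S = 29): V_ud = 1/1.1·[0.4615·0.0000 + 0.5385·0.0000] = 0.0000
Node dd (S = 16): V_dd = 1/1.1·[0.4615·0.0000 + 0.5385·7.2000] = 3.5245
Node u (S = 36.25): V_u = 1/1.1·[0.4615·0.0000 + 0.5385·0.0000] = 0.0000
Node d (S = 20): V_d = 1/1.1·[0.4615·0.0000 + 0.5385·3.5245] = 1.7253
Node 0 (S = 25): V_0 = 1/1.1·[0.4615·0.0000 + 0.5385·1.7253] = 0.8445

$0.84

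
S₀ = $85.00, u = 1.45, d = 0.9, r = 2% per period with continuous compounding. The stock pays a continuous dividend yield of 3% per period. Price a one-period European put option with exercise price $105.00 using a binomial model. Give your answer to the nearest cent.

Per-period risk-free factor R = e^0.02 = 1.0202; dividend-adjusted growth = e^(0.02−0.03) = 0.9900.
Risk-neutral probability p = (0.9900 − 0.9)/(1.45 − 0.9) = 0.0900/0.5500 = 0.1637
Terminal stock prices: S_u = 123.2, S_d = 76.5
Terminal payoffs (K − S): max(-18.25, 0) = 0, max(28.5, 0) = 28.5
Node 0 (S = 85): V_0 = e^(−0.02)·[0.1637·0.0000 + 0.8363·28.5000] = 23.3618

$23.36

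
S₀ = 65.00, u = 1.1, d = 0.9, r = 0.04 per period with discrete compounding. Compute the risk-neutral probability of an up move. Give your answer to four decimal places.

p = 0.7000

Risk-neutral probability p = (1 + 0.04 − 0.9)/(1.1 − 0.9) = 0.1400/0.2000 = 0.7000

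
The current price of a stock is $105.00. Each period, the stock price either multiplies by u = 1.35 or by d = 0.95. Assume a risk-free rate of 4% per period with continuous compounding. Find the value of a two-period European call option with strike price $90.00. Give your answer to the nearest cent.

$21.92

Risk-neutral probability p = (e^0.04 − 0.95)/(1.35 − 0.95) = 0.0908/0.4000 = 0.2270
Terminal stock prices: S_uu = 191.4, S_ud = 134.7, S_dd = 94.76
Terminal payoffs (S − K): max(101.4, 0) = 101.4, max(44.66, 0) = 44.66, max(4.763, 0) = 4.763
Node u (S = 141.8): V_u = e^(−0.04)·[0.2270·101.3625 + 0.7730·44.6625] = 55.2790
Node d (S = 99.75): V_d = e^(−0.04)·[0.2270·44.6625 + 0.7730·4.7625] = 13.2790
Node 0 (S = 105): V_0 = e^(−0.04)·[0.2270·55.2790 + 0.7730·13.2790] = 21.9195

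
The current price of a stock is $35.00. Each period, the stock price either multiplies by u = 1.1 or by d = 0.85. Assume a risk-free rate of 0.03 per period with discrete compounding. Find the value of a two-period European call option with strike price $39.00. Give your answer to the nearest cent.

$1.64

Risk-neutral probability p = (1 + 0.03 − 0.85)/(1.1 − 0.85) = 0.1800/0.2500 = 0.7200
Terminal stock prices: S_uu = 42.35, S_ud = 32.73, S_dd = 25.29
Terminal payoffs (S − K): max(3.35, 0) = 3.35, max(-6.275, 0) = 0, max(-13.71, 0) = 0
Node u (S = 38.5): V_u = 1/1.03·[0.7200·3.3500 + 0.2800·0.0000] = 2.3417
Node d (S = 29.75): V_d = 1/1.03·[0.7200·0.0000 + 0.2800·0.0000] = 0.0000
Node 0 (S = 35): V_0 = 1/1.03·[0.7200·2.3417 + 0.2800·0.0000] = 1.6369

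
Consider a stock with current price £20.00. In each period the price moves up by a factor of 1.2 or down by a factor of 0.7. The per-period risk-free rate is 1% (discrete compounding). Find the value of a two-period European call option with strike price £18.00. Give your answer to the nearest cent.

Risk-neutral probability p = (1 + 0.01 − 0.7)/(1.2 − 0.7) = 0.3100/0.5000 = 0.6200
Terminal stock prices: S_uu = 28.8, S_ud = 16.8, S_dd = 9.8
Terminal payoffs (S − K): max(10.8, 0) = 10.8, max(-1.2, 0) = 0, max(-8.2, 0) = 0
Node u (S = 24): V_u = 1/1.01·[0.6200·10.8000 + 0.3800·0.0000] = 6.6297
Node d (S = 14): V_d = 1/1.01·[0.6200·0.0000 + 0.3800·0.0000] = 0.0000
Node 0 (S = 20): V_0 = 1/1.01·[0.6200·6.6297 + 0.3800·0.0000] = 4.0697

£4.07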